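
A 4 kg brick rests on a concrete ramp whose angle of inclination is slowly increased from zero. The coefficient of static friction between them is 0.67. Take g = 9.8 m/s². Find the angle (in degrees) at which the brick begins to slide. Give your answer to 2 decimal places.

33.82°

At the threshold of sliding, static friction is at its maximum μ_s N and exactly balances the weight component along the incline: mg sin θ = μ_s mg cos θ.
Hence tan θ = μ_s = 0.67, so θ = arctan(0.67) = 33.8221°.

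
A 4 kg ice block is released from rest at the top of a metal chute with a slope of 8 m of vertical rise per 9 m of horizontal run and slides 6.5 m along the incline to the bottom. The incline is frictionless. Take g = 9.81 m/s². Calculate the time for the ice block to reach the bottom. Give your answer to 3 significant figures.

The weight component along the incline is mg sin 41.63° = 26.070 N and the normal force is N = mg cos 41.63° = 29.328 N.
With no friction, a = g sin 41.63° = 6.5174 m/s².
Starting from rest, L = ½at², so t = √(2L/a) = √(2 × 6.5 / 6.5174) = 1.4123 s.

1.41 s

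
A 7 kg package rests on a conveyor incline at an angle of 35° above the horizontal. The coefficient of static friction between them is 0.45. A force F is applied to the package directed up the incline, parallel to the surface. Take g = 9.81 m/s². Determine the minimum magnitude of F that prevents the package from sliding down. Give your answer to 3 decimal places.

14.074 N

The normal force is N = mg cos 35° = 56.251 N. With F at its minimum the package is on the verge of sliding down, so static friction is at its maximum μ_s N = 0.45 × 56.251 = 25.313 N and acts up the slope.
Equilibrium along the incline: F + μ_s N = mg sin 35°, so F = 39.387 − 25.313 = 14.074 N.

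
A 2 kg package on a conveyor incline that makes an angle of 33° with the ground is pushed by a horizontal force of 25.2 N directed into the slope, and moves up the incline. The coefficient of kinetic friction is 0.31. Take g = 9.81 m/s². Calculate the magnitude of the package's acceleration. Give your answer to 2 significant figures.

The horizontal push has components F cos 33° = 25.2 × 0.8387 = 21.135 N up the incline and F sin 33° = 25.2 × 0.5446 = 13.724 N pressing into the surface.
The normal force is therefore N = mg cos 33° + F sin 33° = 16.455 + 13.724 = 30.179 N, and kinetic friction down the slope is μN = 0.31 × 30.179 = 9.355 N.
Along the incline: F cos 33° − mg sin 33° − μN = ma, so 21.135 − 10.685 − 9.355 = 2 a, giving a = 0.5475 m/s².

0.55 m/s²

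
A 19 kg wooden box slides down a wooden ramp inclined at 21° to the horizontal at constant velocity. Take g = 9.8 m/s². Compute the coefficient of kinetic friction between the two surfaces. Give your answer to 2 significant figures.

At constant velocity the net force along the incline is zero: mg sin 21° = μ mg cos 21°.
So μ = tan 21° = 0.3584 / 0.9336 = 0.3839.

0.38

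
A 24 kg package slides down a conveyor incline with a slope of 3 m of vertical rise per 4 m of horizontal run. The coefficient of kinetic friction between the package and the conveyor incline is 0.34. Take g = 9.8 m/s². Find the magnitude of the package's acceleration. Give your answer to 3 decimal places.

Resolving the weight along the incline: the component pulling the package down the slope is mg sin 36.87° = 24 × 9.8 × 0.6000 = 141.120 N, and the normal force is N = mg cos 36.87° = 24 × 9.8 × 0.8000 = 188.160 N.
Kinetic friction acts up the slope with magnitude f = μN = 0.34 × 188.160 = 63.974 N.
Net force along the incline is 141.120 − 63.974 = 77.146 N, so a = 77.146 / 24 = 3.2144 m/s².

3.214 m/s²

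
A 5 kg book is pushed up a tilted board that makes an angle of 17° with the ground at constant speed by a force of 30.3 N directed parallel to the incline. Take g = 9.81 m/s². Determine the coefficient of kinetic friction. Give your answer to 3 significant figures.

0.340

At constant speed ΣF = 0 along the incline. The applied 30.3 N acts up the slope; the weight component mg sin 17° = 14.341 N and kinetic friction μN both act down the slope.
So 30.3 = 14.341 + μ × 46.907, giving μ = (30.3 − 14.341) / 46.907 = 0.3402.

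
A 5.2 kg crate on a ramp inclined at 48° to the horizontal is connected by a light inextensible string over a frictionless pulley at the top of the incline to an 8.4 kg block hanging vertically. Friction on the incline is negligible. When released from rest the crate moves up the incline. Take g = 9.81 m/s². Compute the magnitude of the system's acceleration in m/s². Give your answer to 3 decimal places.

3.272 m/s²

For the crate on the incline: the weight component along the slope is m₁g sin 48° = 5.2 × 9.81 × 0.7431 = 37.907 N and the normal force is N = m₁g cos 48° = 34.134 N.
Newton's second law for the crate (up-slope positive): T − 37.907 = 5.2 a. For the hanging block (downward positive): 8.4 × 9.81 − T = 8.4 a.
Adding the two equations eliminates T: 44.497 = 13.6 a, so a = 3.2718 m/s².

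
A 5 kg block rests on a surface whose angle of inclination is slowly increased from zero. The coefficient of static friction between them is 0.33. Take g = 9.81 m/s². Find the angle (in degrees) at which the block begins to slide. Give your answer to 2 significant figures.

18°

At the threshold of sliding, static friction is at its maximum μ_s N and exactly balances the weight component along the incline: mg sin θ = μ_s mg cos θ.
Hence tan θ = μ_s = 0.33, so θ = arctan(0.33) = 18.2629°.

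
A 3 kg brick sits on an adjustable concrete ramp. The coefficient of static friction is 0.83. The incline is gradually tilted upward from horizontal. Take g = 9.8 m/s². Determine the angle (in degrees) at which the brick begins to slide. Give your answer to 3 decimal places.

At the threshold of sliding, static friction is at its maximum μ_s N and exactly balances the weight component along the incline: mg sin θ = μ_s mg cos θ.
Hence tan θ = μ_s = 0.83, so θ = arctan(0.83) = 39.6927°.

39.693°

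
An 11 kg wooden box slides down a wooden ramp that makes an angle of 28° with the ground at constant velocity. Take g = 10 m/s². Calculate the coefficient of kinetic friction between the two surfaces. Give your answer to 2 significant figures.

At constant velocity the net force along the incline is zero: mg sin 28° = μ mg cos 28°.
So μ = tan 28° = 0.4695 / 0.8829 = 0.5318.

0.53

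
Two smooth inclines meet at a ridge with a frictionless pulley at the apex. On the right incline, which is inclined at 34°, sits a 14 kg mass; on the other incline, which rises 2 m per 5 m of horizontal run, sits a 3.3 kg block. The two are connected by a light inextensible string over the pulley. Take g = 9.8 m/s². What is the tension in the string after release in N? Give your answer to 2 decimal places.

24.35 N

Resolve each weight along its own incline: the 14 kg mass has component 14 × 9.8 × sin 34° = 76.721 N down its slope, and the 3.3 kg mass has 3.3 × 9.8 × sin 21.80° = 12.011 N down its slope.
The 14 kg side's 76.721 N exceeds the other side's 12.011 N, so that mass slides down and the 3.3 kg mass slides up. Taking that direction as positive, Newton's second law for the whole system gives 76.721 − 12.011 = (14 + 3.3) a, so a = 64.710 / 17.3 = 3.7405 m/s².
For the 3.3 kg mass (up-slope positive): T − 12.011 = 3.3 × 3.7405, so T = 24.355 N.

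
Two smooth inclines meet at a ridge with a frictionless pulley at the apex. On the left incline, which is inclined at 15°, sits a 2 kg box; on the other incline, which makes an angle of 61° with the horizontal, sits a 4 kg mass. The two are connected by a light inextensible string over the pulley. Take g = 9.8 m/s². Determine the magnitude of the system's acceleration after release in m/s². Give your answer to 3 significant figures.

Resolve each weight along its own incline: the 2 kg mass has component 2 × 9.8 × sin 15° = 5.073 N down its slope, and the 4 kg mass has 4 × 9.8 × sin 61° = 34.285 N down its slope.
The 4 kg side's 34.285 N exceeds the other side's 5.073 N, so that mass slides down and the 2 kg mass slides up. Taking that direction as positive, Newton's second law for the whole system gives 34.285 − 5.073 = (2 + 4) a, so a = 29.212 / 6 = 4.8687 m/s².

4.87 m/s²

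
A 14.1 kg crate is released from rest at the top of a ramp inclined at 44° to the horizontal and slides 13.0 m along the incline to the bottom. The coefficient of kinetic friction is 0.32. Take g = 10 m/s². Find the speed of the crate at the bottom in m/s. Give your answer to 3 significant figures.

The weight component along the incline is mg sin 44° = 97.947 N and the normal force is N = mg cos 44° = 101.427 N.
Friction up the slope is f = μN = 0.32 × 101.427 = 32.457 N, so the net downslope force is 97.947 − 32.457 = 65.490 N and a = 65.490 / 14.1 = 4.6447 m/s².
Starting from rest over a distance of 13.0 m, v² = 2aL = 2 × 4.6447 × 13.0 = 120.7622, so v = 10.9892 m/s.

11.0 m/s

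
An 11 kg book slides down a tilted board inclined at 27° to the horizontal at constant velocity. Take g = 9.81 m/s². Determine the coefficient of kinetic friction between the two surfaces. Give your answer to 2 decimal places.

At constant velocity the net force along the incline is zero: mg sin 27° = μ mg cos 27°.
So μ = tan 27° = 0.4540 / 0.8910 = 0.5095.

0.51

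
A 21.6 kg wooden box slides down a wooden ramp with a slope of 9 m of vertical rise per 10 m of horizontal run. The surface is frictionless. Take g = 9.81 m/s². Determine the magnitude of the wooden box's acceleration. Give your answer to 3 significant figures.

Resolving the weight along the incline: the component pulling the wooden box down the slope is mg sin 41.99° = 21.6 × 9.81 × 0.6690 = 141.758 N, and the normal force is N = mg cos 41.99° = 21.6 × 9.81 × 0.7433 = 157.502 N.
With no friction the net force along the incline is 141.758 N, so a = g sin 41.99° = 141.758 / 21.6 = 6.5629 m/s².

6.56 m/s²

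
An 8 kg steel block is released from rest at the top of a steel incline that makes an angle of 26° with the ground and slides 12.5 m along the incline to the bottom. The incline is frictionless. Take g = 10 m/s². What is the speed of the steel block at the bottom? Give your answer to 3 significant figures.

The weight component along the incline is mg sin 26° = 35.070 N and the normal force is N = mg cos 26° = 71.904 N.
With no friction, a = g sin 26° = 4.3837 m/s².
Starting from rest over a distance of 12.5 m, v² = 2aL = 2 × 4.3837 × 12.5 = 109.5925, so v = 10.4686 m/s.

10.5 m/s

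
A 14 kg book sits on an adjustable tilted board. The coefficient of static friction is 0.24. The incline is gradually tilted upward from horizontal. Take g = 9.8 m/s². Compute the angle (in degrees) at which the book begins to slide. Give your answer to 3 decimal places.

At the threshold of sliding, static friction is at its maximum μ_s N and exactly balances the weight component along the incline: mg sin θ = μ_s mg cos θ.
Hence tan θ = μ_s = 0.24, so θ = arctan(0.24) = 13.4957°.

13.496°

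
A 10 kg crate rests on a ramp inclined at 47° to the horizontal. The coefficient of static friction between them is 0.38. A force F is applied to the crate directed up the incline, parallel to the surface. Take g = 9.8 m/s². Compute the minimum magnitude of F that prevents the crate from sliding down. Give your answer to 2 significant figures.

46 N

The normal force is N = mg cos 47° = 66.836 N. With F at its minimum the crate is on the verge of sliding down, so static friction is at its maximum μ_s N = 0.38 × 66.836 = 25.398 N and acts up the slope.
Equilibrium along the incline: F + μ_s N = mg sin 47°, so F = 71.673 − 25.398 = 46.275 N.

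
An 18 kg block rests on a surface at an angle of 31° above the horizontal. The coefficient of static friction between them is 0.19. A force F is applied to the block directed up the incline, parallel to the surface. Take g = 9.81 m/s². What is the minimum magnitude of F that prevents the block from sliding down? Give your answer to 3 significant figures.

The normal force is N = mg cos 31° = 151.359 N. With F at its minimum the block is on the verge of sliding down, so static friction is at its maximum μ_s N = 0.19 × 151.359 = 28.758 N and acts up the slope.
Equilibrium along the incline: F + μ_s N = mg sin 31°, so F = 90.945 − 28.758 = 62.187 N.

62.2 N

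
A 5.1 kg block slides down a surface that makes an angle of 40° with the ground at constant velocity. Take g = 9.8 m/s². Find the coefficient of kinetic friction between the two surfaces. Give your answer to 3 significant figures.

0.839

At constant velocity the net force along the incline is zero: mg sin 40° = μ mg cos 40°.
So μ = tan 40° = 0.6428 / 0.7660 = 0.8392.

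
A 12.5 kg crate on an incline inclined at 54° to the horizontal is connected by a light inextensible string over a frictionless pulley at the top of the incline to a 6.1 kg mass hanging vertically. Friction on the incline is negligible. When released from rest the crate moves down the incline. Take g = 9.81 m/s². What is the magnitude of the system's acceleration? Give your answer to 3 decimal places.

2.116 m/s²

For the crate on the incline: the weight component along the slope is m₁g sin 54° = 12.5 × 9.81 × 0.8090 = 99.204 N and the normal force is N = m₁g cos 54° = 72.077 N.
Newton's second law for the crate (down-slope positive): 99.204 − T = 12.5 a. For the hanging mass (upward positive): T − 6.1 × 9.81 = 6.1 a.
Adding the two equations eliminates T: 39.363 = 18.6 a, so a = 2.1163 m/s².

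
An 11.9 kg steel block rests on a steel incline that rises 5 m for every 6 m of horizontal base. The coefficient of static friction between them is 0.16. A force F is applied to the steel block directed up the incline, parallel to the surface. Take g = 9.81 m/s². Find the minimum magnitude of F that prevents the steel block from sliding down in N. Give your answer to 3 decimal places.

The normal force is N = mg cos 39.81° = 89.681 N. With F at its minimum the steel block is on the verge of sliding down, so static friction is at its maximum μ_s N = 0.16 × 89.681 = 14.349 N and acts up the slope.
Equilibrium along the incline: F + μ_s N = mg sin 39.81°, so F = 74.734 − 14.349 = 60.385 N.

60.385 N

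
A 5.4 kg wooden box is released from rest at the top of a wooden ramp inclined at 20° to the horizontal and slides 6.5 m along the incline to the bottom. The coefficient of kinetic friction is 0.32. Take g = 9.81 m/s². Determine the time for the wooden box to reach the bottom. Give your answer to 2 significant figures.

5.7 s

The weight component along the incline is mg sin 20° = 18.118 N and the normal force is N = mg cos 20° = 49.779 N.
Friction up the slope is f = μN = 0.32 × 49.779 = 15.929 N, so the net downslope force is 18.118 − 15.929 = 2.189 N and a = 2.189 / 5.4 = 0.4054 m/s².
Starting from rest, L = ½at², so t = √(2L/a) = √(2 × 6.5 / 0.4054) = 5.6628 s.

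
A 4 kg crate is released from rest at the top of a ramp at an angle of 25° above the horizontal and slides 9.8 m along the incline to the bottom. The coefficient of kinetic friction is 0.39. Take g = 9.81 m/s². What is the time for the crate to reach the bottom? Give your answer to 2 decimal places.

5.37 s

The weight component along the incline is mg sin 25° = 16.584 N and the normal force is N = mg cos 25° = 35.564 N.
Friction up the slope is f = μN = 0.39 × 35.564 = 13.870 N, so the net downslope force is 16.584 − 13.870 = 2.714 N and a = 2.714 / 4 = 0.6785 m/s².
Starting from rest, L = ½at², so t = √(2L/a) = √(2 × 9.8 / 0.6785) = 5.3747 s.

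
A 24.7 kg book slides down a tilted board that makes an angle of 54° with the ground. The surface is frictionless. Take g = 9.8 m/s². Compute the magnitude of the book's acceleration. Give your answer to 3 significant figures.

7.93 m/s²

Resolving the weight along the incline: the component pulling the book down the slope is mg sin 54° = 24.7 × 9.8 × 0.8090 = 195.827 N, and the normal force is N = mg cos 54° = 24.7 × 9.8 × 0.5878 = 142.283 N.
With no friction the net force along the incline is 195.827 N, so a = g sin 54° = 195.827 / 24.7 = 7.9282 m/s².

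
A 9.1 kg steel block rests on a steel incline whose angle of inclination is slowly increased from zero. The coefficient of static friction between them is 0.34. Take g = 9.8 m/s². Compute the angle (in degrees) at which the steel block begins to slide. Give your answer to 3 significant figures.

At the threshold of sliding, static friction is at its maximum μ_s N and exactly balances the weight component along the incline: mg sin θ = μ_s mg cos θ.
Hence tan θ = μ_s = 0.34, so θ = arctan(0.34) = 18.7780°.

18.8°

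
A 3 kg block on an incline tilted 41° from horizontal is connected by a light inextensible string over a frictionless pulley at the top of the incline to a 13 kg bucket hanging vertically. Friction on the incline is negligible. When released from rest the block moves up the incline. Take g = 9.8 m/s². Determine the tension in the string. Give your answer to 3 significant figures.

For the block on the incline: the weight component along the slope is m₁g sin 41° = 3 × 9.8 × 0.6561 = 19.289 N and the normal force is N = m₁g cos 41° = 22.188 N.
Newton's second law for the block (up-slope positive): T − 19.289 = 3 a. For the hanging bucket (downward positive): 13 × 9.8 − T = 13 a.
Adding the two equations eliminates T: 108.111 = 16 a, so a = 6.7569 m/s².
Then from the hanging bucket's equation, T = 13 × (9.8 − 6.7569) = 39.560 N.

39.6 N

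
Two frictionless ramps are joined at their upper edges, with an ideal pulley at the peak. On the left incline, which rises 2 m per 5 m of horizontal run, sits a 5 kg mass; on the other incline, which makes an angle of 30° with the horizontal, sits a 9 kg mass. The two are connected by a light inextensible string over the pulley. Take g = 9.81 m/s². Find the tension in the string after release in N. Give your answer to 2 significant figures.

Resolve each weight along its own incline: the 5 kg mass has component 5 × 9.81 × sin 21.80° = 18.217 N down its slope, and the 9 kg mass has 9 × 9.81 × sin 30° = 44.145 N down its slope.
The 9 kg side's 44.145 N exceeds the other side's 18.217 N, so that mass slides down and the 5 kg mass slides up. Taking that direction as positive, Newton's second law for the whole system gives 44.145 − 18.217 = (5 + 9) a, so a = 25.928 / 14 = 1.8520 m/s².
For the 5 kg mass (up-slope positive): T − 18.217 = 5 × 1.8520, so T = 27.477 N.

27 N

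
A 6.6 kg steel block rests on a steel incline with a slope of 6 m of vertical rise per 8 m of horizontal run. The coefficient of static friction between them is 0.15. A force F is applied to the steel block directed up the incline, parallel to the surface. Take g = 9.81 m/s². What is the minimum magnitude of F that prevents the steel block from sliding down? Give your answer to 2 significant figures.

31 N

The normal force is N = mg cos 36.87° = 51.797 N. With F at its minimum the steel block is on the verge of sliding down, so static friction is at its maximum μ_s N = 0.15 × 51.797 = 7.770 N and acts up the slope.
Equilibrium along the incline: F + μ_s N = mg sin 36.87°, so F = 38.848 − 7.770 = 31.078 N.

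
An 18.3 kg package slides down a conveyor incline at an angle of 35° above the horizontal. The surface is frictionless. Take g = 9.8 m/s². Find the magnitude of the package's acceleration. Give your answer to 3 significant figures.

5.62 m/s²

Resolving the weight along the incline: the component pulling the package down the slope is mg sin 35° = 18.3 × 9.8 × 0.5736 = 102.869 N, and the normal force is N = mg cos 35° = 18.3 × 9.8 × 0.8192 = 146.915 N.
With no friction the net force along the incline is 102.869 N, so a = g sin 35° = 102.869 / 18.3 = 5.6213 m/s².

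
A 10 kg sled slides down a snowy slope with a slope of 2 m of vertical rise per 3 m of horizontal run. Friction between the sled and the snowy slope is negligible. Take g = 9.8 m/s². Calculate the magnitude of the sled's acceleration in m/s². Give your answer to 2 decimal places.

5.44 m/s²

Resolving the weight along the incline: the component pulling the sled down the slope is mg sin 33.69° = 10 × 9.8 × 0.5547 = 54.361 N, and the normal force is N = mg cos 33.69° = 10 × 9.8 × 0.8321 = 81.546 N.
With no friction the net force along the incline is 54.361 N, so a = g sin 33.69° = 54.361 / 10 = 5.4361 m/s².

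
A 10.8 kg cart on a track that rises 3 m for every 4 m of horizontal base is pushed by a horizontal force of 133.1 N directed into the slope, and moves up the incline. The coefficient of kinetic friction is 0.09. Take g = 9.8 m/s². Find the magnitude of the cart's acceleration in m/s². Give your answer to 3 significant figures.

The horizontal push has components F cos 36.87° = 133.1 × 0.8000 = 106.480 N up the incline and F sin 36.87° = 133.1 × 0.6000 = 79.860 N pressing into the surface.
The normal force is therefore N = mg cos 36.87° + F sin 36.87° = 84.672 + 79.860 = 164.532 N, and kinetic friction down the slope is μN = 0.09 × 164.532 = 14.808 N.
Along the incline: F cos 36.87° − mg sin 36.87° − μN = ma, so 106.480 − 63.504 − 14.808 = 10.8 a, giving a = 2.6081 m/s².

2.61 m/s²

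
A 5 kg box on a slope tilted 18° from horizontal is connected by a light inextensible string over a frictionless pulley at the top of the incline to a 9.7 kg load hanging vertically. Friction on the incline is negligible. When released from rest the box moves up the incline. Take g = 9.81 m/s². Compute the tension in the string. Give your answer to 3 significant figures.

For the box on the incline: the weight component along the slope is m₁g sin 18° = 5 × 9.81 × 0.3090 = 15.156 N and the normal force is N = m₁g cos 18° = 46.649 N.
Newton's second law for the box (up-slope positive): T − 15.156 = 5 a. For the hanging load (downward positive): 9.7 × 9.81 − T = 9.7 a.
Adding the two equations eliminates T: 80.001 = 14.7 a, so a = 5.4422 m/s².
Then from the hanging load's equation, T = 9.7 × (9.81 − 5.4422) = 42.368 N.

42.4 N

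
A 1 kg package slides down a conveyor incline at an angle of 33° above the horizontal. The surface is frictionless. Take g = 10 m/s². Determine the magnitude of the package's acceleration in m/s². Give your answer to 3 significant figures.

Resolving the weight along the incline: the component pulling the package down the slope is mg sin 33° = 1 × 10 × 0.5446 = 5.446 N, and the normal force is N = mg cos 33° = 1 × 10 × 0.8387 = 8.387 N.
With no friction the net force along the incline is 5.446 N, so a = g sin 33° = 5.446 / 1 = 5.4460 m/s².

5.45 m/s²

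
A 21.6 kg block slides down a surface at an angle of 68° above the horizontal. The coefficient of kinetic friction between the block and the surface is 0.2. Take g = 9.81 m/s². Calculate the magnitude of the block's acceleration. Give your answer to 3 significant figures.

8.36 m/s²

Resolving the weight along the incline: the component pulling the block down the slope is mg sin 68° = 21.6 × 9.81 × 0.9272 = 196.470 N, and the normal force is N = mg cos 68° = 21.6 × 9.81 × 0.3746 = 79.376 N.
Kinetic friction acts up the slope with magnitude f = μN = 0.2 × 79.376 = 15.875 N.
Net force along the incline is 196.470 − 15.875 = 180.595 N, so a = 180.595 / 21.6 = 8.3609 m/s².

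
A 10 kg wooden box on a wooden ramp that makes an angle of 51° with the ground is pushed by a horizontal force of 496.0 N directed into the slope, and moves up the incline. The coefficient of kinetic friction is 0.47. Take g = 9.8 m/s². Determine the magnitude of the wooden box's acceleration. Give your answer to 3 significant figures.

2.58 m/s²

The horizontal push has components F cos 51° = 496.0 × 0.6293 = 312.133 N up the incline and F sin 51° = 496.0 × 0.7771 = 385.442 N pressing into the surface.
The normal force is therefore N = mg cos 51° + F sin 51° = 61.671 + 385.442 = 447.113 N, and kinetic friction down the slope is μN = 0.47 × 447.113 = 210.143 N.
Along the incline: F cos 51° − mg sin 51° − μN = ma, so 312.133 − 76.156 − 210.143 = 10 a, giving a = 2.5834 m/s².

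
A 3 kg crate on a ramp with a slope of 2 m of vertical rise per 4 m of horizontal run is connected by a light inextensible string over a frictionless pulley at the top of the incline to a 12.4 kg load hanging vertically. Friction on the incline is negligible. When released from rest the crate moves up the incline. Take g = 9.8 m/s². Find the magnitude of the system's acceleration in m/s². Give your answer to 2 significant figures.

For the crate on the incline: the weight component along the slope is m₁g sin 26.57° = 3 × 9.8 × 0.4472 = 13.148 N and the normal force is N = m₁g cos 26.57° = 26.296 N.
Newton's second law for the crate (up-slope positive): T − 13.148 = 3 a. For the hanging load (downward positive): 12.4 × 9.8 − T = 12.4 a.
Adding the two equations eliminates T: 108.372 = 15.4 a, so a = 7.0371 m/s².

7.0 m/s²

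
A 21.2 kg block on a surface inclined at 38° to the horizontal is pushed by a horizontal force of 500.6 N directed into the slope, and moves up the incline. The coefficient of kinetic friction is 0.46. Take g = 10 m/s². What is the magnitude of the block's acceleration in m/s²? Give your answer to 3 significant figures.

The horizontal push has components F cos 38° = 500.6 × 0.7880 = 394.473 N up the incline and F sin 38° = 500.6 × 0.6157 = 308.219 N pressing into the surface.
The normal force is therefore N = mg cos 38° + F sin 38° = 167.056 + 308.219 = 475.275 N, and kinetic friction down the slope is μN = 0.46 × 475.275 = 218.626 N.
Along the incline: F cos 38° − mg sin 38° − μN = ma, so 394.473 − 130.528 − 218.626 = 21.2 a, giving a = 2.1377 m/s².

2.14 m/s²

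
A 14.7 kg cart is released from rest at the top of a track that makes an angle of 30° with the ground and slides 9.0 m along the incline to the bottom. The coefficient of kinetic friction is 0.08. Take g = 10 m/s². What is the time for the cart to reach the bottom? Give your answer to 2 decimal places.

2.04 s

The weight component along the incline is mg sin 30° = 73.500 N and the normal force is N = mg cos 30° = 127.306 N.
Friction up the slope is f = μN = 0.08 × 127.306 = 10.184 N, so the net downslope force is 73.500 − 10.184 = 63.316 N and a = 63.316 / 14.7 = 4.3072 m/s².
Starting from rest, L = ½at², so t = √(2L/a) = √(2 × 9.0 / 4.3072) = 2.0443 s.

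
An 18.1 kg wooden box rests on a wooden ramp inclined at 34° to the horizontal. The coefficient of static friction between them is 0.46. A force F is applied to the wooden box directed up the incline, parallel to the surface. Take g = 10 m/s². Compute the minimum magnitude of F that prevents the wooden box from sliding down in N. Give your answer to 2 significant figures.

The normal force is N = mg cos 34° = 150.056 N. With F at its minimum the wooden box is on the verge of sliding down, so static friction is at its maximum μ_s N = 0.46 × 150.056 = 69.026 N and acts up the slope.
Equilibrium along the incline: F + μ_s N = mg sin 34°, so F = 101.214 − 69.026 = 32.188 N.

32 N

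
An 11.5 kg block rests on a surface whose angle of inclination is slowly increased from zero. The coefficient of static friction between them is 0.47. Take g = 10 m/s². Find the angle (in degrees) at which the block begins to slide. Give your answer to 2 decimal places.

At the threshold of sliding, static friction is at its maximum μ_s N and exactly balances the weight component along the incline: mg sin θ = μ_s mg cos θ.
Hence tan θ = μ_s = 0.47, so θ = arctan(0.47) = 25.1735°.

25.17°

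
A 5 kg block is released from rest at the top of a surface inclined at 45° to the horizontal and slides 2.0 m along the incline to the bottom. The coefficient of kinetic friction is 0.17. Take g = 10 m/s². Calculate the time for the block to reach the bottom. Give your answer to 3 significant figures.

0.826 s

The weight component along the incline is mg sin 45° = 35.355 N and the normal force is N = mg cos 45° = 35.355 N.
Friction up the slope is f = μN = 0.17 × 35.355 = 6.010 N, so the net downslope force is 35.355 − 6.010 = 29.345 N and a = 29.345 / 5 = 5.8690 m/s².
Starting from rest, L = ½at², so t = √(2L/a) = √(2 × 2.0 / 5.8690) = 0.8256 s.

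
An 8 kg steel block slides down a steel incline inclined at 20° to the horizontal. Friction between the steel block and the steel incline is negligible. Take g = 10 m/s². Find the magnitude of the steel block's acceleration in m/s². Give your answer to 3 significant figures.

Resolving the weight along the incline: the component pulling the steel block down the slope is mg sin 20° = 8 × 10 × 0.3420 = 27.360 N, and the normal force is N = mg cos 20° = 8 × 10 × 0.9397 = 75.176 N.
With no friction the net force along the incline is 27.360 N, so a = g sin 20° = 27.360 / 8 = 3.4200 m/s².

3.42 m/s²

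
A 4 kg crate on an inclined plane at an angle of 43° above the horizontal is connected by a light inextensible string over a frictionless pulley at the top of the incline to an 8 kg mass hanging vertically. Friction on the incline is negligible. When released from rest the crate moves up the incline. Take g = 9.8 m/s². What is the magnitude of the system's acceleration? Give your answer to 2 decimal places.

For the crate on the incline: the weight component along the slope is m₁g sin 43° = 4 × 9.8 × 0.6820 = 26.734 N and the normal force is N = m₁g cos 43° = 28.669 N.
Newton's second law for the crate (up-slope positive): T − 26.734 = 4 a. For the hanging mass (downward positive): 8 × 9.8 − T = 8 a.
Adding the two equations eliminates T: 51.666 = 12 a, so a = 4.3055 m/s².

4.31 m/s²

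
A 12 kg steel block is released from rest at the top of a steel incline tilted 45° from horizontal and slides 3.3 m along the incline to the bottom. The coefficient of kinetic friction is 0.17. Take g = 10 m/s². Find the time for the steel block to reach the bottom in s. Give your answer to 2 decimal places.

1.06 s

The weight component along the incline is mg sin 45° = 84.853 N and the normal force is N = mg cos 45° = 84.853 N.
Friction up the slope is f = μN = 0.17 × 84.853 = 14.425 N, so the net downslope force is 84.853 − 14.425 = 70.428 N and a = 70.428 / 12 = 5.8690 m/s².
Starting from rest, L = ½at², so t = √(2L/a) = √(2 × 3.3 / 5.8690) = 1.0604 s.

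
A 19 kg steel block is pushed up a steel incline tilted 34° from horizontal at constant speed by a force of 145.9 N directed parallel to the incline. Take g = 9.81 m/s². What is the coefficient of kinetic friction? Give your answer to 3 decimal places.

At constant speed ΣF = 0 along the incline. The applied 145.9 N acts up the slope; the weight component mg sin 34° = 104.228 N and kinetic friction μN both act down the slope.
So 145.9 = 104.228 + μ × 154.524, giving μ = (145.9 − 104.228) / 154.524 = 0.2697.

0.270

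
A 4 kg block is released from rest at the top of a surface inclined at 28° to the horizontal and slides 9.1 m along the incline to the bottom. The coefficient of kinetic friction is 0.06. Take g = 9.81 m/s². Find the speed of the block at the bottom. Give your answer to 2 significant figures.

The weight component along the incline is mg sin 28° = 18.422 N and the normal force is N = mg cos 28° = 34.647 N.
Friction up the slope is f = μN = 0.06 × 34.647 = 2.079 N, so the net downslope force is 18.422 − 2.079 = 16.343 N and a = 16.343 / 4 = 4.0857 m/s².
Starting from rest over a distance of 9.1 m, v² = 2aL = 2 × 4.0857 × 9.1 = 74.3597, so v = 8.6232 m/s.

8.6 m/s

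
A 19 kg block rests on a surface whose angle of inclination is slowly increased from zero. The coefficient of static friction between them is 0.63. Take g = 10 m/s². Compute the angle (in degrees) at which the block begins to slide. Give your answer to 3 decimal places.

At the threshold of sliding, static friction is at its maximum μ_s N and exactly balances the weight component along the incline: mg sin θ = μ_s mg cos θ.
Hence tan θ = μ_s = 0.63, so θ = arctan(0.63) = 32.2109°.

32.211°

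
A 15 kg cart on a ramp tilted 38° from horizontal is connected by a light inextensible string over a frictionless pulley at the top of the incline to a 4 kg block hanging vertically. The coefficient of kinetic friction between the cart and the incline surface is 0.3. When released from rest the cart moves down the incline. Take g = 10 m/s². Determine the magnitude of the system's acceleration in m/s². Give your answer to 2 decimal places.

0.89 m/s²

For the cart on the incline: the weight component along the slope is m₁g sin 38° = 15 × 10 × 0.6157 = 92.355 N and the normal force is N = m₁g cos 38° = 118.202 N.
Kinetic friction opposes the cart's motion down the incline: f = μN = 0.3 × 118.202 = 35.461 N acting up the slope.
Newton's second law for the cart (down-slope positive): 92.355 − 35.461 − T = 15 a. For the hanging block (upward positive): T − 4 × 10 = 4 a.
Adding the two equations eliminates T: 16.894 = 19 a, so a = 0.8892 m/s².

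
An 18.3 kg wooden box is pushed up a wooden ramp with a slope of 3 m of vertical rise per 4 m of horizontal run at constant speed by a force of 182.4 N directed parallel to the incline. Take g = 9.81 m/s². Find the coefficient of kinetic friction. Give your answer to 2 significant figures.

0.52

At constant speed ΣF = 0 along the incline. The applied 182.4 N acts up the slope; the weight component mg sin 36.87° = 107.714 N and kinetic friction μN both act down the slope.
So 182.4 = 107.714 + μ × 143.618, giving μ = (182.4 − 107.714) / 143.618 = 0.5200.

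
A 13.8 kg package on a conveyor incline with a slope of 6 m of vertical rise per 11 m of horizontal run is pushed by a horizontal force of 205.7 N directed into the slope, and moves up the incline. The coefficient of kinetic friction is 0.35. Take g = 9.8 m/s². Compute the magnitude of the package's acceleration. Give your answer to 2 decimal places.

2.88 m/s²

The horizontal push has components F cos 28.61° = 205.7 × 0.8779 = 180.584 N up the incline and F sin 28.61° = 205.7 × 0.4789 = 98.510 N pressing into the surface.
The normal force is therefore N = mg cos 28.61° + F sin 28.61° = 118.727 + 98.510 = 217.237 N, and kinetic friction down the slope is μN = 0.35 × 217.237 = 76.033 N.
Along the incline: F cos 28.61° − mg sin 28.61° − μN = ma, so 180.584 − 64.766 − 76.033 = 13.8 a, giving a = 2.8830 m/s².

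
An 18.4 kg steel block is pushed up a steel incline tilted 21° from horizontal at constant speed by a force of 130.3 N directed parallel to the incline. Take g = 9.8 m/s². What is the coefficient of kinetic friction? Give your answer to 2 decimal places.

0.39

At constant speed ΣF = 0 along the incline. The applied 130.3 N acts up the slope; the weight component mg sin 21° = 64.621 N and kinetic friction μN both act down the slope.
So 130.3 = 64.621 + μ × 168.343, giving μ = (130.3 − 64.621) / 168.343 = 0.3901.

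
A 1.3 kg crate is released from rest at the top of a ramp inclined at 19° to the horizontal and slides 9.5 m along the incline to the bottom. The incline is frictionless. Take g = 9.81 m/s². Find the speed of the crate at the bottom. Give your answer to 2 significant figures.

The weight component along the incline is mg sin 19° = 4.152 N and the normal force is N = mg cos 19° = 12.058 N.
With no friction, a = g sin 19° = 3.1938 m/s².
Starting from rest over a distance of 9.5 m, v² = 2aL = 2 × 3.1938 × 9.5 = 60.6822, so v = 7.7899 m/s.

7.8 m/s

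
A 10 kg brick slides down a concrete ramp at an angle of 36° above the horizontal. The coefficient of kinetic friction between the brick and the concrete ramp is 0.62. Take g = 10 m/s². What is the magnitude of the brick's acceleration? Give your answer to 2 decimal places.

0.86 m/s²

Resolving the weight along the incline: the component pulling the brick down the slope is mg sin 36° = 10 × 10 × 0.5878 = 58.780 N, and the normal force is N = mg cos 36° = 10 × 10 × 0.8090 = 80.900 N.
Kinetic friction acts up the slope with magnitude f = μN = 0.62 × 80.900 = 50.158 N.
Net force along the incline is 58.780 − 50.158 = 8.622 N, so a = 8.622 / 10 = 0.8622 m/s².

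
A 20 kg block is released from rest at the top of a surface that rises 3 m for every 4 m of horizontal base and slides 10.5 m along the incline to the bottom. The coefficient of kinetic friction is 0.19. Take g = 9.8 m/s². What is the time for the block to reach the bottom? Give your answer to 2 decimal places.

2.19 s

The weight component along the incline is mg sin 36.87° = 117.600 N and the normal force is N = mg cos 36.87° = 156.800 N.
Friction up the slope is f = μN = 0.19 × 156.800 = 29.792 N, so the net downslope force is 117.600 − 29.792 = 87.808 N and a = 87.808 / 20 = 4.3904 m/s².
Starting from rest, L = ½at², so t = √(2L/a) = √(2 × 10.5 / 4.3904) = 2.1870 s.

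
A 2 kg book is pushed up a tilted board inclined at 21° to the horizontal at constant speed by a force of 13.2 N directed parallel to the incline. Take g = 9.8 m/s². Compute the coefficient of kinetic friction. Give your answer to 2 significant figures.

At constant speed ΣF = 0 along the incline. The applied 13.2 N acts up the slope; the weight component mg sin 21° = 7.024 N and kinetic friction μN both act down the slope.
So 13.2 = 7.024 + μ × 18.298, giving μ = (13.2 − 7.024) / 18.298 = 0.3375.

0.34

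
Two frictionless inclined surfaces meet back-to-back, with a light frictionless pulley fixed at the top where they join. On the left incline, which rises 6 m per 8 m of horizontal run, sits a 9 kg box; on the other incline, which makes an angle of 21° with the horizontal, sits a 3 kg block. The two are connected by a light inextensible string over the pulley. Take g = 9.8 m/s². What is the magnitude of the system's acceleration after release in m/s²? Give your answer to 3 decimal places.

Resolve each weight along its own incline: the 9 kg mass has component 9 × 9.8 × sin 36.87° = 52.920 N down its slope, and the 3 kg mass has 3 × 9.8 × sin 21° = 10.536 N down its slope.
The 9 kg side's 52.920 N exceeds the other side's 10.536 N, so that mass slides down and the 3 kg mass slides up. Taking that direction as positive, Newton's second law for the whole system gives 52.920 − 10.536 = (9 + 3) a, so a = 42.384 / 12 = 3.5320 m/s².

3.532 m/s²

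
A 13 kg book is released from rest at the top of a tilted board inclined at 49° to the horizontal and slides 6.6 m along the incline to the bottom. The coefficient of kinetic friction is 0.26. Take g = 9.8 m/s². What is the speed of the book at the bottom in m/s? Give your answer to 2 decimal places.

8.69 m/s

The weight component along the incline is mg sin 49° = 96.150 N and the normal force is N = mg cos 49° = 83.582 N.
Friction up the slope is f = μN = 0.26 × 83.582 = 21.731 N, so the net downslope force is 96.150 − 21.731 = 74.419 N and a = 74.419 / 13 = 5.7245 m/s².
Starting from rest over a distance of 6.6 m, v² = 2aL = 2 × 5.7245 × 6.6 = 75.5634, so v = 8.6927 m/s.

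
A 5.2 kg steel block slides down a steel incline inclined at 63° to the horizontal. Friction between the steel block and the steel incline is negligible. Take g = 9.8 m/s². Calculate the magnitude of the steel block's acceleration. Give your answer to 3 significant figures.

Resolving the weight along the incline: the component pulling the steel block down the slope is mg sin 63° = 5.2 × 9.8 × 0.8910 = 45.405 N, and the normal force is N = mg cos 63° = 5.2 × 9.8 × 0.4540 = 23.136 N.
With no friction the net force along the incline is 45.405 N, so a = g sin 63° = 45.405 / 5.2 = 8.7317 m/s².

8.73 m/s²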